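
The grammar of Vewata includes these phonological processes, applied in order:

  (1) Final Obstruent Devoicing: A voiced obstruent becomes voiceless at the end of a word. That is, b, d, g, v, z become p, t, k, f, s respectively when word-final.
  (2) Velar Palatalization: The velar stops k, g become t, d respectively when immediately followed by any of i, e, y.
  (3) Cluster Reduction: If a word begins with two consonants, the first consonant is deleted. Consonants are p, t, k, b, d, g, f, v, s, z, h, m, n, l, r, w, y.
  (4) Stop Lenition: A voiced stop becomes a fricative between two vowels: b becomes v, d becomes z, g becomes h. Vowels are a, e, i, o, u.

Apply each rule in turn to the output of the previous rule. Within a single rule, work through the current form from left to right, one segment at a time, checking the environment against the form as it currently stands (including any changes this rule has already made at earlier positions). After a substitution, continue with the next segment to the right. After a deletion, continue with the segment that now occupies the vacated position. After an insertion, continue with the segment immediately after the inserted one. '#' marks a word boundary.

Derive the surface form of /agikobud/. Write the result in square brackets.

(1) Final Obstruent Devoicing: [agikobud] → [agikobut]
(2) Velar Palatalization: [agikobut] → [adikobut]
(3) Cluster Reduction: no change — [adikobut]
(4) Stop Lenition: [adikobut] → [azikovut]

[azikovut]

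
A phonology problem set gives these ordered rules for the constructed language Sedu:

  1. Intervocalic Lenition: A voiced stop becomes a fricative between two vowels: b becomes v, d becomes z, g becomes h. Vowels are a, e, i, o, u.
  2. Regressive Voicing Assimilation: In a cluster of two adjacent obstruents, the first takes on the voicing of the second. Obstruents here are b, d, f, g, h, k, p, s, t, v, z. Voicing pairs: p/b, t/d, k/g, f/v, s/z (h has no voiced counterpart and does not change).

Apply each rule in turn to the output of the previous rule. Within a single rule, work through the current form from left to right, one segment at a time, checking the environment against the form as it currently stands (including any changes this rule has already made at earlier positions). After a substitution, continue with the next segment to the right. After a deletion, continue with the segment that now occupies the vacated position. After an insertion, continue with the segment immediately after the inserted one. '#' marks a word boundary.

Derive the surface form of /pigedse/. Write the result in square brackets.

1 Intervocalic Lenition: [pigedse] → [pihedse]
2 Regressive Voicing Assimilation: [pihedse] → [pihetse]

[pihetse]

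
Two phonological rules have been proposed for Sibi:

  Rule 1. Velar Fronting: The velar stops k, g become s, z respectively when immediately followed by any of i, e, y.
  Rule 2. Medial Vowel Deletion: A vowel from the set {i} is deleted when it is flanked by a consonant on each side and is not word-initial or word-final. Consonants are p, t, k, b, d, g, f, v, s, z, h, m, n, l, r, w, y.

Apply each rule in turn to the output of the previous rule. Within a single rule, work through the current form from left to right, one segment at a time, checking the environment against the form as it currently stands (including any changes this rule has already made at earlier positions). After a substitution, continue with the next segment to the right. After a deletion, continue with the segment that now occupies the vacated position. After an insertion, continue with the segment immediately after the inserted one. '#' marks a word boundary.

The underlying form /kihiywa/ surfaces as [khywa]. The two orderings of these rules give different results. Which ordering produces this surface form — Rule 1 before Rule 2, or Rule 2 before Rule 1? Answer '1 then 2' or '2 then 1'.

2 then 1

Order 1 then 2:
  1 Velar Fronting: [kihiywa] → [sihiywa]
  2 Medial Vowel Deletion: [sihiywa] → [shywa]
  result: [shywa]
Order 2 then 1:
  2 Medial Vowel Deletion: [kihiywa] → [khywa]
  1 Velar Fronting: no change — [khywa]
  result: [khywa]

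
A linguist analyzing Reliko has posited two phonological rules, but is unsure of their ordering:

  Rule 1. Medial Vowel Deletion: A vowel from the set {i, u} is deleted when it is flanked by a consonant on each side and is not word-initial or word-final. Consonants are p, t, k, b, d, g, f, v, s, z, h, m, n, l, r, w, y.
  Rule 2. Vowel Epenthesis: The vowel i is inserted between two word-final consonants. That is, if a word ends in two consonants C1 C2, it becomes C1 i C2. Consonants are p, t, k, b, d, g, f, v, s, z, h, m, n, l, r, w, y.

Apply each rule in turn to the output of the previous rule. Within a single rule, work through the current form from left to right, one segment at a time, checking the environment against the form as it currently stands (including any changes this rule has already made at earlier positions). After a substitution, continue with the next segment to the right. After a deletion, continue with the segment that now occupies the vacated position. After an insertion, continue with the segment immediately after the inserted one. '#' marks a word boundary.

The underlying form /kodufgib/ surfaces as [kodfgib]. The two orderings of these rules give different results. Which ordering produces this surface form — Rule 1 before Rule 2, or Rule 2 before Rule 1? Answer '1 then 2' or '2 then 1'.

Order 1 then 2:
  1 Medial Vowel Deletion: [kodufgib] → [kodfgb]
  2 Vowel Epenthesis: [kodfgb] → [kodfgib]
  result: [kodfgib]
Order 2 then 1:
  2 Vowel Epenthesis: no change — [kodufgib]
  1 Medial Vowel Deletion: [kodufgib] → [kodfgb]
  result: [kodfgb]

1 then 2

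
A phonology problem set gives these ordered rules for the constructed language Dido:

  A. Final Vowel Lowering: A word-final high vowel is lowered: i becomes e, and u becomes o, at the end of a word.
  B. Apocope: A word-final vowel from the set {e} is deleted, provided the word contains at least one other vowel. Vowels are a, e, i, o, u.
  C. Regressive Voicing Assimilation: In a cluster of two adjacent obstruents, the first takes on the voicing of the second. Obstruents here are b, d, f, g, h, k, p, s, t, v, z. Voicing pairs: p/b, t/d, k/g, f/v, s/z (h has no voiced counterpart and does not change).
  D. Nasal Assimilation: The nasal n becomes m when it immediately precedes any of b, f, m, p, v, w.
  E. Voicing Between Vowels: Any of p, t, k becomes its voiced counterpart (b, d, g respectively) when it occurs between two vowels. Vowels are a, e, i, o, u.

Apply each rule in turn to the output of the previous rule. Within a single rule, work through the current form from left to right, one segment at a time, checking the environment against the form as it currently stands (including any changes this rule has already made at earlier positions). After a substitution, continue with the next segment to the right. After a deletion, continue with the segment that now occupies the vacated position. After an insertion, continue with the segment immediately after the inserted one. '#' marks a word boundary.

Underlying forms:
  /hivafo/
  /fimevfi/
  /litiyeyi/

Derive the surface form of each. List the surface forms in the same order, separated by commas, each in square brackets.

[hivafo], [fimeff], [lidiyey]

/hivafo/:
  A Final Vowel Lowering: no change — [hivafo]
  B Apocope: no change — [hivafo]
  C Regressive Voicing Assimilation: no change — [hivafo]
  D Nasal Assimilation: no change — [hivafo]
  E Voicing Between Vowels: no change — [hivafo]
/fimevfi/:
  A Final Vowel Lowering: [fimevfi] → [fimevfe]
  B Apocope: [fimevfe] → [fimevf]
  C Regressive Voicing Assimilation: [fimevf] → [fimeff]
  D Nasal Assimilation: no change — [fimeff]
  E Voicing Between Vowels: no change — [fimeff]
/litiyeyi/:
  A Final Vowel Lowering: [litiyeyi] → [litiyeye]
  B Apocope: [litiyeye] → [litiyey]
  C Regressive Voicing Assimilation: no change — [litiyey]
  D Nasal Assimilation: no change — [litiyey]
  E Voicing Between Vowels: [litiyey] → [lidiyey]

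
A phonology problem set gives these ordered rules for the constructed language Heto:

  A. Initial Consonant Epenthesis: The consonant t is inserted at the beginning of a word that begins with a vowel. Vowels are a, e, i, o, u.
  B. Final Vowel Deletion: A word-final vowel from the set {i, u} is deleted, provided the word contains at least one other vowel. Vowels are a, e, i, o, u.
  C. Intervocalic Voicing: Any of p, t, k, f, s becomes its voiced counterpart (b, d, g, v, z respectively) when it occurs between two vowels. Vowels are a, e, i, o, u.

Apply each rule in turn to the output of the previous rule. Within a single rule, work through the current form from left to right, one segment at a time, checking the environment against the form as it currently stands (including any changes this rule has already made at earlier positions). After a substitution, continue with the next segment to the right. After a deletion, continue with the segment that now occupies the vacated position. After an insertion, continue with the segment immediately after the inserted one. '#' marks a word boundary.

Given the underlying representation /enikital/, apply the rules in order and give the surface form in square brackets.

A Initial Consonant Epenthesis: [enikital] → [tenikital]
B Final Vowel Deletion: no change — [tenikital]
C Intervocalic Voicing: [tenikital] → [tenigidal]

[tenigidal]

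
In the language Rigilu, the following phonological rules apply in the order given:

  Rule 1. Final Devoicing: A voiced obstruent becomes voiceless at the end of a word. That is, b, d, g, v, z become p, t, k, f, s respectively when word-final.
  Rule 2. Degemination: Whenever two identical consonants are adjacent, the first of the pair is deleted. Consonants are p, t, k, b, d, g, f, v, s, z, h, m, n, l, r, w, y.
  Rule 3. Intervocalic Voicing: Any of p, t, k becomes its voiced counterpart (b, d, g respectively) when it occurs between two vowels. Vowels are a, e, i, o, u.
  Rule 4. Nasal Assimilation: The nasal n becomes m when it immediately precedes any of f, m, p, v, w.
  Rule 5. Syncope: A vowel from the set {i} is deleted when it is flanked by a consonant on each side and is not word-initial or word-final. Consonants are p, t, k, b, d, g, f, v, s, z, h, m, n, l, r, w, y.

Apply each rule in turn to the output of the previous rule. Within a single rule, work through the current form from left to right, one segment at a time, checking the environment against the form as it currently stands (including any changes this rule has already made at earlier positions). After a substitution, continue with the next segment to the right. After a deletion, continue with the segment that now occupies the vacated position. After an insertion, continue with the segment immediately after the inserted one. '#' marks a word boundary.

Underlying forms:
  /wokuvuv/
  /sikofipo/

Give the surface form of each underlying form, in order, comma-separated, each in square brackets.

[woguvuf], [sgofbo]

/wokuvuv/:
  Rule 1 Final Devoicing: [wokuvuv] → [wokuvuf]
  Rule 2 Degemination: no change — [wokuvuf]
  Rule 3 Intervocalic Voicing: [wokuvuf] → [woguvuf]
  Rule 4 Nasal Assimilation: no change — [woguvuf]
  Rule 5 Syncope: no change — [woguvuf]
/sikofipo/:
  Rule 1 Final Devoicing: no change — [sikofipo]
  Rule 2 Degemination: no change — [sikofipo]
  Rule 3 Intervocalic Voicing: [sikofipo] → [sigofibo]
  Rule 4 Nasal Assimilation: no change — [sigofibo]
  Rule 5 Syncope: [sigofibo] → [sgofbo]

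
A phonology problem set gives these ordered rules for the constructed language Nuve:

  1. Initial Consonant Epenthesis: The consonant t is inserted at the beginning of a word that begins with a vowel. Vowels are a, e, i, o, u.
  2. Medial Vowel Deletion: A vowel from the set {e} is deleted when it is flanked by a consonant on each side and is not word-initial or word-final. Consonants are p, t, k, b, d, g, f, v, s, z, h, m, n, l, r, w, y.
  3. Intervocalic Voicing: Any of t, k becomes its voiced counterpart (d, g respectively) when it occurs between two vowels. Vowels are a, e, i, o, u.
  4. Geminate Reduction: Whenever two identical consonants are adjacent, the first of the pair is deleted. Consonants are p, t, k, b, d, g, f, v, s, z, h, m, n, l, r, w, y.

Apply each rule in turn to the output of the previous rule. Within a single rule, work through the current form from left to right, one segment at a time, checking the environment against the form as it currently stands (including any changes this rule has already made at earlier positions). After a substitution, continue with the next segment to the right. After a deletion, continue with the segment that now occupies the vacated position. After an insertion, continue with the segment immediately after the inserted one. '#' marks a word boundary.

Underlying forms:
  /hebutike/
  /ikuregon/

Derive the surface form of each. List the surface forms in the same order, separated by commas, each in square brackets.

[hbudige], [tigurgon]

/hebutike/:
  1 Initial Consonant Epenthesis: no change — [hebutike]
  2 Medial Vowel Deletion: [hebutike] → [hbutike]
  3 Intervocalic Voicing: [hbutike] → [hbudige]
  4 Geminate Reduction: no change — [hbudige]
/ikuregon/:
  1 Initial Consonant Epenthesis: [ikuregon] → [tikuregon]
  2 Medial Vowel Deletion: [tikuregon] → [tikurgon]
  3 Intervocalic Voicing: [tikurgon] → [tigurgon]
  4 Geminate Reduction: no change — [tigurgon]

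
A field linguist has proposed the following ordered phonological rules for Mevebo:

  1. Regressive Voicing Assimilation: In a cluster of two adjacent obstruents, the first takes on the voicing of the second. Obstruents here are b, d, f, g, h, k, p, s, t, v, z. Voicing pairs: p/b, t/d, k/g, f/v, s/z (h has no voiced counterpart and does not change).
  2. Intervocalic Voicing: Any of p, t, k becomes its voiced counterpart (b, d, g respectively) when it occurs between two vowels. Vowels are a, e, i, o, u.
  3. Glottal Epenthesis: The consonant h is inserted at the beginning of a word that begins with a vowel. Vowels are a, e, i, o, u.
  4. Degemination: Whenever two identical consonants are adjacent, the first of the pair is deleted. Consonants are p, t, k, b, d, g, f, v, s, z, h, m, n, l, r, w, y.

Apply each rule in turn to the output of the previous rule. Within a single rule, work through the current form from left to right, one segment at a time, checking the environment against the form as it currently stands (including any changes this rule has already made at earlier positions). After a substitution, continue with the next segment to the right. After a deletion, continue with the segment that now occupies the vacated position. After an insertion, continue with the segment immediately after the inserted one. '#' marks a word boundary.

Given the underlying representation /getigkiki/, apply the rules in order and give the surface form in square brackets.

[gedikigi]

1 Regressive Voicing Assimilation: [getigkiki] → [getikkiki]
2 Intervocalic Voicing: [getikkiki] → [gedikkigi]
3 Glottal Epenthesis: no change — [gedikkigi]
4 Degemination: [gedikkigi] → [gedikigi]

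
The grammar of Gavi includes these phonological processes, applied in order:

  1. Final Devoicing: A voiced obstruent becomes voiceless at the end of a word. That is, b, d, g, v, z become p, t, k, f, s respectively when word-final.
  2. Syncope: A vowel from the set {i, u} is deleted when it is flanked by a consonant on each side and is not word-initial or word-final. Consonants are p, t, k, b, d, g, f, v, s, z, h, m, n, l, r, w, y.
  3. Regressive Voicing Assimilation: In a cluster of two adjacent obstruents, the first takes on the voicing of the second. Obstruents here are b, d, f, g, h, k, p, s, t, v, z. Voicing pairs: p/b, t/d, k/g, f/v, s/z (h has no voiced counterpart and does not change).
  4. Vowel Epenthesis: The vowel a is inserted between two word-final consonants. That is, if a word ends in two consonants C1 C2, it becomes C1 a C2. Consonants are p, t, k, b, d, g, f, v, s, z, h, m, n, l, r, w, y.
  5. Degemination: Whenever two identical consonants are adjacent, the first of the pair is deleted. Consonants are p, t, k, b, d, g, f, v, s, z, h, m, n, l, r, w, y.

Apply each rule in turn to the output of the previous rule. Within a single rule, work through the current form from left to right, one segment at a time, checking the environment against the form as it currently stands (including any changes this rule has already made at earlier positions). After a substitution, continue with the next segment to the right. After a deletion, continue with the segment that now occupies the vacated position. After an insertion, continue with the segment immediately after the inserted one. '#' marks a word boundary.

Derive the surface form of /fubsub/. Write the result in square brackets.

[vpsap]

1 Final Devoicing: [fubsub] → [fubsup]
2 Syncope: [fubsup] → [fbsp]
3 Regressive Voicing Assimilation: [fbsp] → [vpsp]
4 Vowel Epenthesis: [vpsp] → [vpsap]
5 Degemination: no change — [vpsap]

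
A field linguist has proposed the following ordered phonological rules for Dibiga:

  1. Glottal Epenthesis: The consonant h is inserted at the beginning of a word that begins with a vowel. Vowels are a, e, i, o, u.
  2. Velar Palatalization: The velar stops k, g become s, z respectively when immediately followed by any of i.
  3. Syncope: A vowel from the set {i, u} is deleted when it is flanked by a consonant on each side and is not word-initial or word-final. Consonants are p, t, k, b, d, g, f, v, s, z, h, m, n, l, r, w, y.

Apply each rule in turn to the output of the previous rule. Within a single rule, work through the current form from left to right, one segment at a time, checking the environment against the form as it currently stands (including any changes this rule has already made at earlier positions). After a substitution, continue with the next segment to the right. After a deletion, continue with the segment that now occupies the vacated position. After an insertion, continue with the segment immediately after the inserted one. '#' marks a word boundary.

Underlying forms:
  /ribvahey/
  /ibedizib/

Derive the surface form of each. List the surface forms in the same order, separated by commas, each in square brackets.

[rbvahey], [hbedzb]

/ribvahey/:
  1 Glottal Epenthesis: no change — [ribvahey]
  2 Velar Palatalization: no change — [ribvahey]
  3 Syncope: [ribvahey] → [rbvahey]
/ibedizib/:
  1 Glottal Epenthesis: [ibedizib] → [hibedizib]
  2 Velar Palatalization: no change — [hibedizib]
  3 Syncope: [hibedizib] → [hbedzb]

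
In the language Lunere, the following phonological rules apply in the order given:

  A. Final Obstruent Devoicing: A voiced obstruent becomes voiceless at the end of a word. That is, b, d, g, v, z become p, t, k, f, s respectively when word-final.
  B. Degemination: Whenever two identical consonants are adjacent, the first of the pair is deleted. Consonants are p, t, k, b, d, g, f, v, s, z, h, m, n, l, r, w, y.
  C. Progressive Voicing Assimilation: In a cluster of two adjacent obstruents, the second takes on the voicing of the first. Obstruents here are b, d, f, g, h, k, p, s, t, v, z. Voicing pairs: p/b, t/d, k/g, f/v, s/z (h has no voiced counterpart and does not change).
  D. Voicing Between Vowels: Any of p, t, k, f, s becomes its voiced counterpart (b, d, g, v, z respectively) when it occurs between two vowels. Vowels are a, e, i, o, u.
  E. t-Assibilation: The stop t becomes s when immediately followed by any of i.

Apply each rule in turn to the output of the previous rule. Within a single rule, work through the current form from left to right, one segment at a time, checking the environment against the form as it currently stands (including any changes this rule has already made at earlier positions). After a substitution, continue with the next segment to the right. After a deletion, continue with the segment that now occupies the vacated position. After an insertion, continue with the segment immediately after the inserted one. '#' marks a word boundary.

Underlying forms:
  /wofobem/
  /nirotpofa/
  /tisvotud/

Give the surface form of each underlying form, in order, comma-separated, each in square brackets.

[wovobem], [nirotpova], [sisfodut]

/wofobem/:
  A Final Obstruent Devoicing: no change — [wofobem]
  B Degemination: no change — [wofobem]
  C Progressive Voicing Assimilation: no change — [wofobem]
  D Voicing Between Vowels: [wofobem] → [wovobem]
  E t-Assibilation: no change — [wovobem]
/nirotpofa/:
  A Final Obstruent Devoicing: no change — [nirotpofa]
  B Degemination: no change — [nirotpofa]
  C Progressive Voicing Assimilation: no change — [nirotpofa]
  D Voicing Between Vowels: [nirotpofa] → [nirotpova]
  E t-Assibilation: no change — [nirotpova]
/tisvotud/:
  A Final Obstruent Devoicing: [tisvotud] → [tisvotut]
  B Degemination: no change — [tisvotut]
  C Progressive Voicing Assimilation: [tisvotut] → [tisfotut]
  D Voicing Between Vowels: [tisfotut] → [tisfodut]
  E t-Assibilation: [tisfodut] → [sisfodut]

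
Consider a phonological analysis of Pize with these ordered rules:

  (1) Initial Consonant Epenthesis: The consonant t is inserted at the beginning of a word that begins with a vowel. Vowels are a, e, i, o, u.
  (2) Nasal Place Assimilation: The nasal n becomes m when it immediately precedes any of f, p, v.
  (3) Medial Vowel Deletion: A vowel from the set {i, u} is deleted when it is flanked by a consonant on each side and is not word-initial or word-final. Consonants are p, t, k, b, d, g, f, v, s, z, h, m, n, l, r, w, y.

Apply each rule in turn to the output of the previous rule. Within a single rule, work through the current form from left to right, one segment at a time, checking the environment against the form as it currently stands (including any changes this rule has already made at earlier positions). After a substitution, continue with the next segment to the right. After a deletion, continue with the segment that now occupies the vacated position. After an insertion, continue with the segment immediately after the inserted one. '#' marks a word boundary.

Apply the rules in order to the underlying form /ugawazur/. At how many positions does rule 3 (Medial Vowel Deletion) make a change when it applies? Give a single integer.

2

(1) Initial Consonant Epenthesis: [ugawazur] → [tugawazur]
(2) Nasal Place Assimilation: no change — [tugawazur]
(3) Medial Vowel Deletion: [tugawazur] → [tgawazr]
Rule 3 changed 2 position(s).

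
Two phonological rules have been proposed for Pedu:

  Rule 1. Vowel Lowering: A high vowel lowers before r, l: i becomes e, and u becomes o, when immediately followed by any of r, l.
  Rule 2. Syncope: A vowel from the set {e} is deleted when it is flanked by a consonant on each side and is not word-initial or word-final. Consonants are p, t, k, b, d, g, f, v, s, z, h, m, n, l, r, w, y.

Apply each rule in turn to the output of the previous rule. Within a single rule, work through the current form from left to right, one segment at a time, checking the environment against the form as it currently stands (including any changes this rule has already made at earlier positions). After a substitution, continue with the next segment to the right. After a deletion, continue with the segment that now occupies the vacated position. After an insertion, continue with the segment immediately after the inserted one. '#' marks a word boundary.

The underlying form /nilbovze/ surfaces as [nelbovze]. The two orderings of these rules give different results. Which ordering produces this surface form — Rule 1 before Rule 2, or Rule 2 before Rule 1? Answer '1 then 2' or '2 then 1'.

2 then 1

Order 1 then 2:
  1 Vowel Lowering: [nilbovze] → [nelbovze]
  2 Syncope: [nelbovze] → [nlbovze]
  result: [nlbovze]
Order 2 then 1:
  2 Syncope: no change — [nilbovze]
  1 Vowel Lowering: [nilbovze] → [nelbovze]
  result: [nelbovze]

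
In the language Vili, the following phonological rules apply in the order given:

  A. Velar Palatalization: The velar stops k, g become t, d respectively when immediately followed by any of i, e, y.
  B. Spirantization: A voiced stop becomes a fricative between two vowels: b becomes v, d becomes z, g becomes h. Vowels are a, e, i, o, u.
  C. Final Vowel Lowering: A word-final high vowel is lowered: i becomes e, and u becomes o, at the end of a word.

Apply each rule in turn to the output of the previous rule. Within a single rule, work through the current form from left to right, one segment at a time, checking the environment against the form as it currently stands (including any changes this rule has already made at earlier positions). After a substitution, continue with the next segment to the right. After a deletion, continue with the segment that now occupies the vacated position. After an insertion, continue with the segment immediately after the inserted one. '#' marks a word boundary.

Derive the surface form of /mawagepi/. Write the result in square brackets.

A Velar Palatalization: [mawagepi] → [mawadepi]
B Spirantization: [mawadepi] → [mawazepi]
C Final Vowel Lowering: [mawazepi] → [mawazepe]

[mawazepe]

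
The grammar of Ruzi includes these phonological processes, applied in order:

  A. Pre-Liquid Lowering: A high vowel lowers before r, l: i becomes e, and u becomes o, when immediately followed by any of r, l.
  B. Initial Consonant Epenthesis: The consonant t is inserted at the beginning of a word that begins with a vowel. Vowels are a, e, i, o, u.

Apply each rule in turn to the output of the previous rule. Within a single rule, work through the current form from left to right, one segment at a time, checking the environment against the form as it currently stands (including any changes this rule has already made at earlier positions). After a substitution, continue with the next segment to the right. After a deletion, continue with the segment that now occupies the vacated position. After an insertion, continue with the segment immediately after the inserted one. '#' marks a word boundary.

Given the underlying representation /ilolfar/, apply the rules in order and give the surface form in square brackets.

A Pre-Liquid Lowering: [ilolfar] → [elolfar]
B Initial Consonant Epenthesis: [elolfar] → [telolfar]

[telolfar]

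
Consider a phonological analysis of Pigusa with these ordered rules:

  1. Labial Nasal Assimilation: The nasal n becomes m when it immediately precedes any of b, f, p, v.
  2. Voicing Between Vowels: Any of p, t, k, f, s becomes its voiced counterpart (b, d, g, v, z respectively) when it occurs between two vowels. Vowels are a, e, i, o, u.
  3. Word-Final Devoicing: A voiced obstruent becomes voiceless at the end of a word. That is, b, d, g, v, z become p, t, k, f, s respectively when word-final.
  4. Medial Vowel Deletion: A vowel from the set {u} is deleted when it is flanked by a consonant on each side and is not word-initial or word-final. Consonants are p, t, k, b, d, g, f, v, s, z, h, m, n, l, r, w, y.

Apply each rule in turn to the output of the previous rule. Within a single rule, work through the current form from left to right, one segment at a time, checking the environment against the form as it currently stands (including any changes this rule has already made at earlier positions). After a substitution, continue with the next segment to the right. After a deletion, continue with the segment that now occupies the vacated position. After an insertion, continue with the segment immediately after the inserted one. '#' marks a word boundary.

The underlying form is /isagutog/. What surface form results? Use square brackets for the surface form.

[izagdok]

1 Labial Nasal Assimilation: no change — [isagutog]
2 Voicing Between Vowels: [isagutog] → [izagudog]
3 Word-Final Devoicing: [izagudog] → [izagudok]
4 Medial Vowel Deletion: [izagudok] → [izagdok]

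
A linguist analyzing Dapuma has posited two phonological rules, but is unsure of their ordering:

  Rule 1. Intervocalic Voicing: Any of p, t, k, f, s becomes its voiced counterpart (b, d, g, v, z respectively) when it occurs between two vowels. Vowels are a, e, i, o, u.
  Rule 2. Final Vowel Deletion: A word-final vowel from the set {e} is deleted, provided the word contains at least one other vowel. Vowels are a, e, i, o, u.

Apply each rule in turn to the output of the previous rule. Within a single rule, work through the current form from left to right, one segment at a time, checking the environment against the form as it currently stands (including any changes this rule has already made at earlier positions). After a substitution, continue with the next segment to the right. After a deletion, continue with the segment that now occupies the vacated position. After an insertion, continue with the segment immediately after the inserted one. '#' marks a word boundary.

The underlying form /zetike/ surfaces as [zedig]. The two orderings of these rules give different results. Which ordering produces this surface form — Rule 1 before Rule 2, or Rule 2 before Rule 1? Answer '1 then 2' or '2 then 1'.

Order 1 then 2:
  1 Intervocalic Voicing: [zetike] → [zedige]
  2 Final Vowel Deletion: [zedige] → [zedig]
  result: [zedig]
Order 2 then 1:
  2 Final Vowel Deletion: [zetike] → [zetik]
  1 Intervocalic Voicing: [zetik] → [zedik]
  result: [zedik]

1 then 2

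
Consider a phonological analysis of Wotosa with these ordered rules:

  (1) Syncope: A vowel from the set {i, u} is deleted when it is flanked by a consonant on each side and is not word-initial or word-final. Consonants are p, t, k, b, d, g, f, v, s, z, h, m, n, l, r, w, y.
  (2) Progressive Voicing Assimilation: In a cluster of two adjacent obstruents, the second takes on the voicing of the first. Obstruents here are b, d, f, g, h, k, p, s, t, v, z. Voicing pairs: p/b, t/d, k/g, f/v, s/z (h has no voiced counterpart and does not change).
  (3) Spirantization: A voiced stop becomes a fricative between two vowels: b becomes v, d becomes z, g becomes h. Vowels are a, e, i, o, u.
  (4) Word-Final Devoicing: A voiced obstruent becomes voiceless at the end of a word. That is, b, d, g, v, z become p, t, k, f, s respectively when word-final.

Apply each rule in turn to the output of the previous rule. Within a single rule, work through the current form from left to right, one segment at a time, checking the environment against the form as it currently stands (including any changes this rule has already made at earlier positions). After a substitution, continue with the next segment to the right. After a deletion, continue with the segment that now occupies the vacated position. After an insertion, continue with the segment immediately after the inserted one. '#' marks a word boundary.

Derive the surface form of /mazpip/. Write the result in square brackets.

(1) Syncope: [mazpip] → [mazpp]
(2) Progressive Voicing Assimilation: [mazpp] → [mazbb]
(3) Spirantization: no change — [mazbb]
(4) Word-Final Devoicing: [mazbb] → [mazbp]

[mazbp]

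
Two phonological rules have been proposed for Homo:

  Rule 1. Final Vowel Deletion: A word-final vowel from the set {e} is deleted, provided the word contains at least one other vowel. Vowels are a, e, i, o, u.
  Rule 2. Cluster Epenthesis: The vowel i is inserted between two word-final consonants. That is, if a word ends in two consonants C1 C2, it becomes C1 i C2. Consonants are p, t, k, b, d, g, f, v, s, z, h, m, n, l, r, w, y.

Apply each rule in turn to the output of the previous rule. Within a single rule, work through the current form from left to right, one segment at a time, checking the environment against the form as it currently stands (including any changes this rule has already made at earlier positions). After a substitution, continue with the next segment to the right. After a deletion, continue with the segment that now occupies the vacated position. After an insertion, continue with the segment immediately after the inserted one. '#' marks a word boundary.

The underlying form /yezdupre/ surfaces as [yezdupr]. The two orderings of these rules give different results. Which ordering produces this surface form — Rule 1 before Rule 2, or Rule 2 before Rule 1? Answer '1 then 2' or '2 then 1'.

2 then 1

Order 1 then 2:
  1 Final Vowel Deletion: [yezdupre] → [yezdupr]
  2 Cluster Epenthesis: [yezdupr] → [yezdupir]
  result: [yezdupir]
Order 2 then 1:
  2 Cluster Epenthesis: no change — [yezdupre]
  1 Final Vowel Deletion: [yezdupre] → [yezdupr]
  result: [yezdupr]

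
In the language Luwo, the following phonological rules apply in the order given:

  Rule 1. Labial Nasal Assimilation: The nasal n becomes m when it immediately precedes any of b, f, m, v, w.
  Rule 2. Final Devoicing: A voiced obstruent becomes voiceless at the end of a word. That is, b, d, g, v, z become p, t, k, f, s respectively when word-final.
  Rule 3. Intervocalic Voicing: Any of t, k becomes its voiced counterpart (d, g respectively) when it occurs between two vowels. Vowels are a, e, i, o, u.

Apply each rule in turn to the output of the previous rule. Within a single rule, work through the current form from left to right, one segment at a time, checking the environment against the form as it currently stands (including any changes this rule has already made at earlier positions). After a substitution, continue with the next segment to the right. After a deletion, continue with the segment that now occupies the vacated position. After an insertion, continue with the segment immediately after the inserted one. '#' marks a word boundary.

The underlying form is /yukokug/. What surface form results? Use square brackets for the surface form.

Rule 1 Labial Nasal Assimilation: no change — [yukokug]
Rule 2 Final Devoicing: [yukokug] → [yukokuk]
Rule 3 Intervocalic Voicing: [yukokuk] → [yugoguk]

[yugoguk]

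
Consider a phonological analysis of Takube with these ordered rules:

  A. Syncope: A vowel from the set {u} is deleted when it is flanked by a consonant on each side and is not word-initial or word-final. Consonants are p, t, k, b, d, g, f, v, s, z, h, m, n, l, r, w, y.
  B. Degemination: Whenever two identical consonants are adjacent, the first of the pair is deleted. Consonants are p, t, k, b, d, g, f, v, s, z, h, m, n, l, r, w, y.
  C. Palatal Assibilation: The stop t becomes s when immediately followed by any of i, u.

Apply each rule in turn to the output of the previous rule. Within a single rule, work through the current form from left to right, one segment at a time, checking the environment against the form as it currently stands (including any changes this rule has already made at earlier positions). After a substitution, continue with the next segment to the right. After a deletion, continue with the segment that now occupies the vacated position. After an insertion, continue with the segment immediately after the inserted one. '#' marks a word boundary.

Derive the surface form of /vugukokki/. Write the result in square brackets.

A Syncope: [vugukokki] → [vgkokki]
B Degemination: [vgkokki] → [vgkoki]
C Palatal Assibilation: no change — [vgkoki]

[vgkoki]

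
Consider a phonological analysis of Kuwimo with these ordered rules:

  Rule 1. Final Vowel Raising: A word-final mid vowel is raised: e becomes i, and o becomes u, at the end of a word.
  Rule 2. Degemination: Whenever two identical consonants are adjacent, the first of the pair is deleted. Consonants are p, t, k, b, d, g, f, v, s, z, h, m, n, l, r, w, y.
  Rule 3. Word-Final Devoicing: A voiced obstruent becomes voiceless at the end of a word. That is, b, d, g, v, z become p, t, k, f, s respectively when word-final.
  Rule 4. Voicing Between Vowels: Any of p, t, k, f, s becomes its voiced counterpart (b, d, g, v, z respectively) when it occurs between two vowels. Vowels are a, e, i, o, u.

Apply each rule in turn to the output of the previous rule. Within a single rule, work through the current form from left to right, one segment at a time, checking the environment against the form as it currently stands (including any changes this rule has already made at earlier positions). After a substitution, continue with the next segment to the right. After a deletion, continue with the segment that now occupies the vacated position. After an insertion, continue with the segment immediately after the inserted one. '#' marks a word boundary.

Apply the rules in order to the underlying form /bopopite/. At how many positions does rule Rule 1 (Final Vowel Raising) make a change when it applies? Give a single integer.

1

Rule 1 Final Vowel Raising: [bopopite] → [bopopiti]
Rule 2 Degemination: no change — [bopopiti]
Rule 3 Word-Final Devoicing: no change — [bopopiti]
Rule 4 Voicing Between Vowels: [bopopiti] → [bobobidi]
Rule Rule 1 changed 1 position(s).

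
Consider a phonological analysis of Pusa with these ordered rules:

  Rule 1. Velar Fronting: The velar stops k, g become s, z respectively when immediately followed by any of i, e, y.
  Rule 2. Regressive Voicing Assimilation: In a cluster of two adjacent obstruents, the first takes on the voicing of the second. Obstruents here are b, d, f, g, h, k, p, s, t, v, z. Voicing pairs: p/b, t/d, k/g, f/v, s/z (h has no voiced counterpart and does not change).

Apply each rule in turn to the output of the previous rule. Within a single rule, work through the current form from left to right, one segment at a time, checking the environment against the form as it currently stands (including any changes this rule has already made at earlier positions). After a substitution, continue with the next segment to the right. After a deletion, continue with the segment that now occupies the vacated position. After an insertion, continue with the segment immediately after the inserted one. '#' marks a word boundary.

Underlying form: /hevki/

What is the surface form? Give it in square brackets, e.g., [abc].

[hefsi]

Rule 1 Velar Fronting: [hevki] → [hevsi]
Rule 2 Regressive Voicing Assimilation: [hevsi] → [hefsi]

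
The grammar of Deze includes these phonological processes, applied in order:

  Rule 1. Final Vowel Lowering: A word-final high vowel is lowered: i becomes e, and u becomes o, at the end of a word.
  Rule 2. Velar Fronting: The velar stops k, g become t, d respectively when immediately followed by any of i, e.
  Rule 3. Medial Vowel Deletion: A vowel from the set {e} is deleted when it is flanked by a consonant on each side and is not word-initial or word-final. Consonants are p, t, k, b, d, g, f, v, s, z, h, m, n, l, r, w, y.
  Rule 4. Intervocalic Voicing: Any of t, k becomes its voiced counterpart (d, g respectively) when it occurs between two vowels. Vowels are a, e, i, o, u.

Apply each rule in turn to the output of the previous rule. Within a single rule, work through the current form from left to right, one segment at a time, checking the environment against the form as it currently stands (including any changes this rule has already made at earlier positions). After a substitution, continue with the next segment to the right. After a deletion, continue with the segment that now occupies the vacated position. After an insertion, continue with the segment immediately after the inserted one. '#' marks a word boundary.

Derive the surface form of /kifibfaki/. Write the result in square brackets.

[tifibfade]

Rule 1 Final Vowel Lowering: [kifibfaki] → [kifibfake]
Rule 2 Velar Fronting: [kifibfake] → [tifibfate]
Rule 3 Medial Vowel Deletion: no change — [tifibfate]
Rule 4 Intervocalic Voicing: [tifibfate] → [tifibfade]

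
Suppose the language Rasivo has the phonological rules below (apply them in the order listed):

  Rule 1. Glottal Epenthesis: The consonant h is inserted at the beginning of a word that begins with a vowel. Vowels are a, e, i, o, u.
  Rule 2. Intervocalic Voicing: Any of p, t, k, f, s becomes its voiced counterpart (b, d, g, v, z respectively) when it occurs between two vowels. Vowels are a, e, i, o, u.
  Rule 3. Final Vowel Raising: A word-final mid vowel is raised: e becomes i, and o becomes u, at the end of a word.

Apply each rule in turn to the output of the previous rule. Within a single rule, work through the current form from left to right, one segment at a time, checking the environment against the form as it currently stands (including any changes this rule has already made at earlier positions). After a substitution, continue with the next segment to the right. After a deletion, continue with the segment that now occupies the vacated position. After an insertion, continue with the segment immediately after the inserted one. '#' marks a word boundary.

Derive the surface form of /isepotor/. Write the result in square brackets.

[hizebodor]

Rule 1 Glottal Epenthesis: [isepotor] → [hisepotor]
Rule 2 Intervocalic Voicing: [hisepotor] → [hizebodor]
Rule 3 Final Vowel Raising: no change — [hizebodor]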